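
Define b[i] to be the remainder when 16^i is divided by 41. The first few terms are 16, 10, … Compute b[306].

16

b[1] = 16; b[2] = 10; b[3] = 37; b[4] = 18; b[5] = 1; b[6] = 16.
The sequence repeats with period 5.
So b[306] = b[1 + ((306-1) mod 5)] = b[1] = 16.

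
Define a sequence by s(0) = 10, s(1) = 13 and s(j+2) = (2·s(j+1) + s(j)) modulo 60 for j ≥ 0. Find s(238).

We have s(0) = 10; s(1) = 13; s(2) = 36; s(3) = 25; s(4) = 26; s(5) = 17; s(6) = 0; s(7) = 17; s(8) = 34; s(9) = 25; s(10) = 24; s(11) = 13; s(12) = 50; s(13) = 53; s(14) = 36; s(15) = 5; s(16) = 46; s(17) = 37; s(18) = 0; s(19) = 37; s(20) = 14; s(21) = 5; s(22) = 24; s(23) = 53; s(24) = 10; s(25) = 13.
Since (s(24), s(25)) = (s(0), s(1)) = (10, 13) (two consecutive terms determine the rest), the sequence is periodic with period 24.
So s(238) = s(0 + ((238-0) mod 24)) = s(22) = 24.

24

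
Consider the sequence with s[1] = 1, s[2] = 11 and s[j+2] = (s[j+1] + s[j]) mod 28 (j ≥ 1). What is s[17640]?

18

Computing terms: s[1] = 1, s[2] = 11, s[3] = 12, s[4] = 23, s[5] = 7, s[6] = 2, s[7] = 9, s[8] = 11, s[9] = 20, s[10] = 3, s[11] = 23, s[12] = 26, s[13] = 21, s[14] = 19, s[15] = 12, s[16] = 3, s[17] = 15, s[18] = 18, s[19] = 5, s[20] = 23, s[21] = 0, s[22] = 23, s[23] = 23, s[24] = 18, s[25] = 13, s[26] = 3, s[27] = 16, s[28] = 19, s[29] = 7, s[30] = 26, s[31] = 5, s[32] = 3, s[33] = 8, s[34] = 11, s[35] = 19, s[36] = 2, s[37] = 21, s[38] = 23, s[39] = 16, s[40] = 11, s[41] = 27, s[42] = 10, s[43] = 9, s[44] = 19, s[45] = 0, s[46] = 19, s[47] = 19, s[48] = 10, s[49] = 1, s[50] = 11.
The sequence repeats with period 48.
So s[17640] = s[1 + ((17640-1) mod 48)] = s[24] = 18.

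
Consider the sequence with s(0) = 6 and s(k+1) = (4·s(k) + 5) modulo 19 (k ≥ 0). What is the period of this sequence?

s(0) = 6,  s(1) = 10,  s(2) = 7,  s(3) = 14,  s(4) = 4,  s(5) = 2,  s(6) = 13,  s(7) = 0,  s(8) = 5,  s(9) = 6.
Since s(9) = s(0) = 6, the sequence is periodic with period 9.

9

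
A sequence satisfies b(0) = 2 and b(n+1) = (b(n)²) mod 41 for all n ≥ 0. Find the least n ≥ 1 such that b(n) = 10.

We have b(0) = 2; b(1) = 4; b(2) = 16; b(3) = 10; b(4) = 18; b(5) = 37; b(6) = 16.
Since b(6) = b(2) = 16, the sequence is eventually periodic: after a pre-period of length 2 it cycles with period 4.
The value 10 first appears (with n ≥ 1) at b(3).

3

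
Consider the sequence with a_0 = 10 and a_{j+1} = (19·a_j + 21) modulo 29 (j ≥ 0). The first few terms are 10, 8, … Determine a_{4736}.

Listing terms: a_0 = 10; a_1 = 8; a_2 = 28; a_3 = 2; a_4 = 1; a_5 = 11; a_6 = 27; a_7 = 12; a_8 = 17; a_9 = 25; a_{10} = 3; a_{11} = 20; a_{12} = 24; a_{13} = 13; a_{14} = 7; a_{15} = 9; a_{16} = 18; a_{17} = 15; a_{18} = 16; a_{19} = 6; a_{20} = 19; a_{21} = 5; a_{22} = 0; a_{23} = 21; a_{24} = 14; a_{25} = 26; a_{26} = 22; a_{27} = 4; a_{28} = 10.
The sequence repeats with period 28.
So a_{4736} = a_{0 + ((4736-0) mod 28)} = a_4 = 1.

1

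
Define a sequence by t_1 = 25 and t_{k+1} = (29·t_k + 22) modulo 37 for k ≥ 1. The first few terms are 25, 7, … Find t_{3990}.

We have t_1 = 25,  t_2 = 7,  t_3 = 3,  t_4 = 35,  t_5 = 1,  t_6 = 14,  t_7 = 21,  t_8 = 2,  t_9 = 6,  t_{10} = 11,  t_{11} = 8,  t_{12} = 32,  t_{13} = 25.
Since t_{13} = t_1 = 25, the sequence is periodic with period 12.
So t_{3990} = t_{1 + ((3990-1) mod 12)} = t_6 = 14.

14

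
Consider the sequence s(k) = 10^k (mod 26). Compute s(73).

Computing terms: s(0) = 1; s(1) = 10; s(2) = 22; s(3) = 12; s(4) = 16; s(5) = 4; s(6) = 14; s(7) = 10.
Since s(7) = s(1) = 10, the sequence is eventually periodic: after a pre-period of length 1 it cycles with period 6.
For k ≥ 1, s(k) depends only on (k - 1) mod 6. (73 - 1) mod 6 = 0, so s(73) = s(1) = 10.

10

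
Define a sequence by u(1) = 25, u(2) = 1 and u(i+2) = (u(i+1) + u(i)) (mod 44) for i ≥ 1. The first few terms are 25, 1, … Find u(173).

u(1) = 25,  u(2) = 1,  u(3) = 26,  u(4) = 27,  u(5) = 9,  u(6) = 36,  u(7) = 1,  u(8) = 37,  u(9) = 38,  u(10) = 31,  u(11) = 25,  u(12) = 12,  u(13) = 37,  u(14) = 5,  u(15) = 42,  u(16) = 3,  u(17) = 1,  u(18) = 4,  u(19) = 5,  u(20) = 9,  u(21) = 14,  u(22) = 23,  u(23) = 37,  u(24) = 16,  u(25) = 9,  u(26) = 25,  u(27) = 34,  u(28) = 15,  u(29) = 5,  u(30) = 20,  u(31) = 25,  u(32) = 1.
The sequence repeats with period 30.
So u(173) = u(1 + ((173-1) mod 30)) = u(23) = 37.

37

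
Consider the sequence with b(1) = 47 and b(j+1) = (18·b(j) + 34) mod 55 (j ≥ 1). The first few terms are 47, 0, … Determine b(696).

Computing terms: b(1) = 47,  b(2) = 0,  b(3) = 34,  b(4) = 41,  b(5) = 2,  b(6) = 15,  b(7) = 29,  b(8) = 6,  b(9) = 32,  b(10) = 5,  b(11) = 14,  b(12) = 11,  b(13) = 12,  b(14) = 30,  b(15) = 24,  b(16) = 26,  b(17) = 7,  b(18) = 50,  b(19) = 54,  b(20) = 16,  b(21) = 47.
The sequence repeats with period 20.
(696 - 1) mod 20 = 15, so b(696) = b(16) = 26.

26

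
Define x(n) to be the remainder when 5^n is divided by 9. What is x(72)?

x(1) = 5,  x(2) = 7,  x(3) = 8,  x(4) = 4,  x(5) = 2,  x(6) = 1,  x(7) = 5.
Since x(7) = x(1) = 5, the sequence is periodic with period 6.
So x(72) = x(1 + ((72-1) mod 6)) = x(6) = 1.

1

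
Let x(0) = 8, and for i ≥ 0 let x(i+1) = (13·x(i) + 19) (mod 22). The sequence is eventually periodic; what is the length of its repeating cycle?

x(0) = 8; x(1) = 13; x(2) = 12; x(3) = 21; x(4) = 6; x(5) = 9; x(6) = 4; x(7) = 5; x(8) = 18; x(9) = 11; x(10) = 8.
Since x(10) = x(0) = 8, the sequence is periodic with period 10.

10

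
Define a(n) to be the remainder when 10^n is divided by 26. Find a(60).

Listing terms: a(1) = 10; a(2) = 22; a(3) = 12; a(4) = 16; a(5) = 4; a(6) = 14; a(7) = 10.
The sequence repeats with period 6.
So a(60) = a(1 + ((60-1) mod 6)) = a(6) = 14.

14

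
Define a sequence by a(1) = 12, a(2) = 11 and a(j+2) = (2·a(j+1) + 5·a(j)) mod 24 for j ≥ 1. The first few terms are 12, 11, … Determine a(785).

We have a(1) = 12,  a(2) = 11,  a(3) = 10,  a(4) = 3,  a(5) = 8,  a(6) = 7,  a(7) = 6,  a(8) = 23,  a(9) = 4,  a(10) = 3,  a(11) = 2,  a(12) = 19,  a(13) = 0,  a(14) = 23,  a(15) = 22,  a(16) = 15,  a(17) = 20,  a(18) = 19,  a(19) = 18,  a(20) = 11,  a(21) = 16,  a(22) = 15,  a(23) = 14,  a(24) = 7,  a(25) = 12,  a(26) = 11.
Since (a(25), a(26)) = (a(1), a(2)) = (12, 11) (two consecutive terms determine the rest), the sequence is periodic with period 24.
So a(785) = a(1 + ((785-1) mod 24)) = a(17) = 20.

20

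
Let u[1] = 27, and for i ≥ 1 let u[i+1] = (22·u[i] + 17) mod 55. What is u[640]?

u[1] = 27, u[2] = 6, u[3] = 39, u[4] = 50, u[5] = 17, u[6] = 6.
Since u[6] = u[2] = 6, the sequence is eventually periodic: after a pre-period of length 1 it cycles with period 4.
For i ≥ 2, u[i] depends only on (i - 2) mod 4. (640 - 2) mod 4 = 2, so u[640] = u[4] = 50.

50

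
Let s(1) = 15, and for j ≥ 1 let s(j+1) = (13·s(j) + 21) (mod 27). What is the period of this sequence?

9

s(1) = 15,  s(2) = 0,  s(3) = 21,  s(4) = 24,  s(5) = 9,  s(6) = 3,  s(7) = 6,  s(8) = 18,  s(9) = 12,  s(10) = 15.
Since s(10) = s(1) = 15, the sequence is periodic with period 9.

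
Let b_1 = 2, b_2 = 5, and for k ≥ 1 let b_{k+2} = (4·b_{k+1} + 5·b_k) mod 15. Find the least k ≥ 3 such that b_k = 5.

7

b_1 = 2, b_2 = 5, b_3 = 0, b_4 = 10, b_5 = 10, b_6 = 0, b_7 = 5, b_8 = 5, b_9 = 0.
Since (b_8, b_9) = (b_2, b_3) = (5, 0) (two consecutive terms determine the rest), the sequence is eventually periodic: after a pre-period of length 1 it cycles with period 6.
The value 5 first appears (with k ≥ 3) at b_7.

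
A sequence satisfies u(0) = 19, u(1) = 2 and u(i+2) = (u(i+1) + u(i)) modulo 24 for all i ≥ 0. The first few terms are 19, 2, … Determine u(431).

7

Listing terms: u(0) = 19; u(1) = 2; u(2) = 21; u(3) = 23; u(4) = 20; u(5) = 19; u(6) = 15; u(7) = 10; u(8) = 1; u(9) = 11; u(10) = 12; u(11) = 23; u(12) = 11; u(13) = 10; u(14) = 21; u(15) = 7; u(16) = 4; u(17) = 11; u(18) = 15; u(19) = 2; u(20) = 17; u(21) = 19; u(22) = 12; u(23) = 7; u(24) = 19; u(25) = 2.
Since (u(24), u(25)) = (u(0), u(1)) = (19, 2) (two consecutive terms determine the rest), the sequence is periodic with period 24.
(431 - 0) mod 24 = 23, so u(431) = u(23) = 7.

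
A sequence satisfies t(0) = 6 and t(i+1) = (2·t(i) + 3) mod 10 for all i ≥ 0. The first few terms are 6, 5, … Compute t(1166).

3

We have t(0) = 6,  t(1) = 5,  t(2) = 3,  t(3) = 9,  t(4) = 1,  t(5) = 5.
Since t(5) = t(1) = 5, the sequence is eventually periodic: after a pre-period of length 1 it cycles with period 4.
For i ≥ 1, t(i) depends only on (i - 1) mod 4. (1166 - 1) mod 4 = 1, so t(1166) = t(2) = 3.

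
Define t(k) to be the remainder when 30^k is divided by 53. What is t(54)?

Computing terms: t(1) = 30, t(2) = 52, t(3) = 23, t(4) = 1, t(5) = 30.
The sequence repeats with period 4.
So t(54) = t(1 + ((54-1) mod 4)) = t(2) = 52.

52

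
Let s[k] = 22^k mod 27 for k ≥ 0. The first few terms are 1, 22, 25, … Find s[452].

Listing terms: s[0] = 1, s[1] = 22, s[2] = 25, s[3] = 10, s[4] = 4, s[5] = 7, s[6] = 19, s[7] = 13, s[8] = 16, s[9] = 1.
Since s[9] = s[0] = 1, the sequence is periodic with period 9.
So s[452] = s[0 + ((452-0) mod 9)] = s[2] = 25.

25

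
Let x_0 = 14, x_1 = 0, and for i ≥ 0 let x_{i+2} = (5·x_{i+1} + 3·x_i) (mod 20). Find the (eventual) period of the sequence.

Listing terms: x_0 = 14, x_1 = 0, x_2 = 2, x_3 = 10, x_4 = 16, x_5 = 10, x_6 = 18, x_7 = 0, x_8 = 14, x_9 = 10, x_{10} = 12, x_{11} = 10, x_{12} = 6, x_{13} = 0, x_{14} = 18, x_{15} = 10, x_{16} = 4, x_{17} = 10, x_{18} = 2, x_{19} = 0, x_{20} = 6, x_{21} = 10, x_{22} = 8, x_{23} = 10, x_{24} = 14, x_{25} = 0.
Since (x_{24}, x_{25}) = (x_0, x_1) = (14, 0) (two consecutive terms determine the rest), the sequence is periodic with period 24.

24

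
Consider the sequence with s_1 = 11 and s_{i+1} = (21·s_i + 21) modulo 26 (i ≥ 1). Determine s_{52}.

Listing terms: s_1 = 11, s_2 = 18, s_3 = 9, s_4 = 2, s_5 = 11.
The sequence repeats with period 4.
(52 - 1) mod 4 = 3, so s_{52} = s_4 = 2.

2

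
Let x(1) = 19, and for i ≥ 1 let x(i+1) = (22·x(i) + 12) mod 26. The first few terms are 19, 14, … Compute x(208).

6

Computing terms: x(1) = 19, x(2) = 14, x(3) = 8, x(4) = 6, x(5) = 14.
Since x(5) = x(2) = 14, the sequence is eventually periodic: after a pre-period of length 1 it cycles with period 3.
For i ≥ 2, x(i) depends only on (i - 2) mod 3. (208 - 2) mod 3 = 2, so x(208) = x(4) = 6.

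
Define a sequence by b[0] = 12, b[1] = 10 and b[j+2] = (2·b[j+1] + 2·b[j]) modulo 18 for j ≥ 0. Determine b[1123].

4

Listing terms: b[0] = 12, b[1] = 10, b[2] = 8, b[3] = 0, b[4] = 16, b[5] = 14, b[6] = 6, b[7] = 4, b[8] = 2, b[9] = 12, b[10] = 10.
Since (b[9], b[10]) = (b[0], b[1]) = (12, 10) (two consecutive terms determine the rest), the sequence is periodic with period 9.
So b[1123] = b[0 + ((1123-0) mod 9)] = b[7] = 4.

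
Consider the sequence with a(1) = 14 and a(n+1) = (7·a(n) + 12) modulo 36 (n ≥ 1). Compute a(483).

We have a(1) = 14, a(2) = 2, a(3) = 26, a(4) = 14.
Since a(4) = a(1) = 14, the sequence is periodic with period 3.
(483 - 1) mod 3 = 2, so a(483) = a(3) = 26.

26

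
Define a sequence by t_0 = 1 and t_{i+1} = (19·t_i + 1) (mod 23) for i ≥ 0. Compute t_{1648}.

t_0 = 1,  t_1 = 20,  t_2 = 13,  t_3 = 18,  t_4 = 21,  t_5 = 9,  t_6 = 11,  t_7 = 3,  t_8 = 12,  t_9 = 22,  t_{10} = 5,  t_{11} = 4,  t_{12} = 8,  t_{13} = 15,  t_{14} = 10,  t_{15} = 7,  t_{16} = 19,  t_{17} = 17,  t_{18} = 2,  t_{19} = 16,  t_{20} = 6,  t_{21} = 0,  t_{22} = 1.
The sequence repeats with period 22.
So t_{1648} = t_{0 + ((1648-0) mod 22)} = t_{20} = 6.

6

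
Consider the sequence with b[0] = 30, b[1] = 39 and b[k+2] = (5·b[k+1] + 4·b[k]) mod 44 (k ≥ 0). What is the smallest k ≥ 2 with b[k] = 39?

Listing terms: b[0] = 30; b[1] = 39; b[2] = 7; b[3] = 15; b[4] = 15; b[5] = 3; b[6] = 31; b[7] = 35; b[8] = 35; b[9] = 7; b[10] = 43; b[11] = 23; b[12] = 23; b[13] = 31; b[14] = 27; b[15] = 39; b[16] = 39; b[17] = 43; b[18] = 19; b[19] = 3; b[20] = 3; b[21] = 27; b[22] = 15; b[23] = 7; b[24] = 7; b[25] = 19; b[26] = 35; b[27] = 31; b[28] = 31; b[29] = 15; b[30] = 23; b[31] = 43; b[32] = 43; b[33] = 35; b[34] = 39; b[35] = 27; b[36] = 27; b[37] = 23; b[38] = 3; b[39] = 19; b[40] = 19; b[41] = 39; b[42] = 7.
Since (b[41], b[42]) = (b[1], b[2]) = (39, 7) (two consecutive terms determine the rest), the sequence is eventually periodic: after a pre-period of length 1 it cycles with period 40.
The value 39 first appears (with k ≥ 2) at b[15].

15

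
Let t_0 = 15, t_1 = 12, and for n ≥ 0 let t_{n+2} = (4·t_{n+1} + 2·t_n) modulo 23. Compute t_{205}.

Listing terms: t_0 = 15, t_1 = 12, t_2 = 9, t_3 = 14, t_4 = 5, t_5 = 2, t_6 = 18, t_7 = 7, t_8 = 18, t_9 = 17, t_{10} = 12, t_{11} = 13, t_{12} = 7, t_{13} = 8, t_{14} = 0, t_{15} = 16, t_{16} = 18, t_{17} = 12, t_{18} = 15, t_{19} = 15, t_{20} = 21, t_{21} = 22, t_{22} = 15, t_{23} = 12.
The sequence repeats with period 22.
So t_{205} = t_{0 + ((205-0) mod 22)} = t_7 = 7.

7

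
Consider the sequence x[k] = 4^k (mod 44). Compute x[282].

We have x[1] = 4; x[2] = 16; x[3] = 20; x[4] = 36; x[5] = 12; x[6] = 4.
The sequence repeats with period 5.
So x[282] = x[1 + ((282-1) mod 5)] = x[2] = 16.

16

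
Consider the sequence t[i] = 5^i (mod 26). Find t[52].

We have t[1] = 5, t[2] = 25, t[3] = 21, t[4] = 1, t[5] = 5.
Since t[5] = t[1] = 5, the sequence is periodic with period 4.
So t[52] = t[1 + ((52-1) mod 4)] = t[4] = 1.

1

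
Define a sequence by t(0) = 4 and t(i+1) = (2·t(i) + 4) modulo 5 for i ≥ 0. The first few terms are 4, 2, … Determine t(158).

Listing terms: t(0) = 4,  t(1) = 2,  t(2) = 3,  t(3) = 0,  t(4) = 4.
The sequence repeats with period 4.
So t(158) = t(0 + ((158-0) mod 4)) = t(2) = 3.

3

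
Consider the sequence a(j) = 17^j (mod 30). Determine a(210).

Computing terms: a(1) = 17; a(2) = 19; a(3) = 23; a(4) = 1; a(5) = 17.
Since a(5) = a(1) = 17, the sequence is periodic with period 4.
So a(210) = a(1 + ((210-1) mod 4)) = a(2) = 19.

19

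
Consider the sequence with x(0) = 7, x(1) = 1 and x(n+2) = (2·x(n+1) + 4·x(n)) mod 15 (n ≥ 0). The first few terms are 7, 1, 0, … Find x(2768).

Listing terms: x(0) = 7,  x(1) = 1,  x(2) = 0,  x(3) = 4,  x(4) = 8,  x(5) = 2,  x(6) = 6,  x(7) = 5,  x(8) = 4,  x(9) = 13,  x(10) = 12,  x(11) = 1,  x(12) = 5,  x(13) = 14,  x(14) = 3,  x(15) = 2,  x(16) = 1,  x(17) = 10,  x(18) = 9,  x(19) = 13,  x(20) = 2,  x(21) = 11,  x(22) = 0,  x(23) = 14,  x(24) = 13,  x(25) = 7,  x(26) = 6,  x(27) = 10,  x(28) = 14,  x(29) = 8,  x(30) = 12,  x(31) = 11,  x(32) = 10,  x(33) = 4,  x(34) = 3,  x(35) = 7,  x(36) = 11,  x(37) = 5,  x(38) = 9,  x(39) = 8,  x(40) = 7,  x(41) = 1.
Since (x(40), x(41)) = (x(0), x(1)) = (7, 1) (two consecutive terms determine the rest), the sequence is periodic with period 40.
(2768 - 0) mod 40 = 8, so x(2768) = x(8) = 4.

4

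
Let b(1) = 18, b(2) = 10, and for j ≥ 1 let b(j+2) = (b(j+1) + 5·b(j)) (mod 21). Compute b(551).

Listing terms: b(1) = 18,  b(2) = 10,  b(3) = 16,  b(4) = 3,  b(5) = 20,  b(6) = 14,  b(7) = 9,  b(8) = 16,  b(9) = 19,  b(10) = 15,  b(11) = 5,  b(12) = 17,  b(13) = 0,  b(14) = 1,  b(15) = 1,  b(16) = 6,  b(17) = 11,  b(18) = 20,  b(19) = 12,  b(20) = 7,  b(21) = 4,  b(22) = 18,  b(23) = 17,  b(24) = 2,  b(25) = 3,  b(26) = 13,  b(27) = 7,  b(28) = 9,  b(29) = 2,  b(30) = 5,  b(31) = 15,  b(32) = 19,  b(33) = 10,  b(34) = 0,  b(35) = 8,  b(36) = 8,  b(37) = 6,  b(38) = 4,  b(39) = 13,  b(40) = 12,  b(41) = 14,  b(42) = 11,  b(43) = 18,  b(44) = 10.
Since (b(43), b(44)) = (b(1), b(2)) = (18, 10) (two consecutive terms determine the rest), the sequence is periodic with period 42.
(551 - 1) mod 42 = 4, so b(551) = b(5) = 20.

20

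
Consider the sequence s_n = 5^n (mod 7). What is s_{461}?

3

s_0 = 1,  s_1 = 5,  s_2 = 4,  s_3 = 6,  s_4 = 2,  s_5 = 3,  s_6 = 1.
The sequence repeats with period 6.
(461 - 0) mod 6 = 5, so s_{461} = s_5 = 3.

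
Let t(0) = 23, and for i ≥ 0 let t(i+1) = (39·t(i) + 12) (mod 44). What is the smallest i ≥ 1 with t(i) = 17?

3

Computing terms: t(0) = 23; t(1) = 29; t(2) = 43; t(3) = 17; t(4) = 15; t(5) = 25; t(6) = 19; t(7) = 5; t(8) = 31; t(9) = 33; t(10) = 23.
The sequence repeats with period 10.
The value 17 first appears (with i ≥ 1) at t(3).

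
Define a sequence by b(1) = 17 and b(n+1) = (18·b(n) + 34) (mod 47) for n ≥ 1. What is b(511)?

We have b(1) = 17; b(2) = 11; b(3) = 44; b(4) = 27; b(5) = 3; b(6) = 41; b(7) = 20; b(8) = 18; b(9) = 29; b(10) = 39; b(11) = 31; b(12) = 28; b(13) = 21; b(14) = 36; b(15) = 24; b(16) = 43; b(17) = 9; b(18) = 8; b(19) = 37; b(20) = 42; b(21) = 38; b(22) = 13; b(23) = 33; b(24) = 17.
The sequence repeats with period 23.
So b(511) = b(1 + ((511-1) mod 23)) = b(5) = 3.

3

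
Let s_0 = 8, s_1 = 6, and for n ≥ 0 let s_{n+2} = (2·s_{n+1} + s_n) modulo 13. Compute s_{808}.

4

We have s_0 = 8,  s_1 = 6,  s_2 = 7,  s_3 = 7,  s_4 = 8,  s_5 = 10,  s_6 = 2,  s_7 = 1,  s_8 = 4,  s_9 = 9,  s_{10} = 9,  s_{11} = 1,  s_{12} = 11,  s_{13} = 10,  s_{14} = 5,  s_{15} = 7,  s_{16} = 6,  s_{17} = 6,  s_{18} = 5,  s_{19} = 3,  s_{20} = 11,  s_{21} = 12,  s_{22} = 9,  s_{23} = 4,  s_{24} = 4,  s_{25} = 12,  s_{26} = 2,  s_{27} = 3,  s_{28} = 8,  s_{29} = 6.
The sequence repeats with period 28.
(808 - 0) mod 28 = 24, so s_{808} = s_{24} = 4.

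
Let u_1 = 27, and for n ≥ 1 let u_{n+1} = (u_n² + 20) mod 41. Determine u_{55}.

Computing terms: u_1 = 27, u_2 = 11, u_3 = 18, u_4 = 16, u_5 = 30, u_6 = 18.
Since u_6 = u_3 = 18, the sequence is eventually periodic: after a pre-period of length 2 it cycles with period 3.
For n ≥ 3, u_n depends only on (n - 3) mod 3. (55 - 3) mod 3 = 1, so u_{55} = u_4 = 16.

16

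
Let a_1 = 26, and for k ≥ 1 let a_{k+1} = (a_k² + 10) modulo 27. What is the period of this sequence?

a_1 = 26, a_2 = 11, a_3 = 23, a_4 = 26.
Since a_4 = a_1 = 26, the sequence is periodic with period 3.

3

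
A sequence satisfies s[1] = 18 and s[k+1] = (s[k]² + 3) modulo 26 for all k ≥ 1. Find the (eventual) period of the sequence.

s[1] = 18; s[2] = 15; s[3] = 20; s[4] = 13; s[5] = 16; s[6] = 25; s[7] = 4; s[8] = 19; s[9] = 0; s[10] = 3; s[11] = 12; s[12] = 17; s[13] = 6; s[14] = 13.
Since s[14] = s[4] = 13, the sequence is eventually periodic: after a pre-period of length 3 it cycles with period 10.

10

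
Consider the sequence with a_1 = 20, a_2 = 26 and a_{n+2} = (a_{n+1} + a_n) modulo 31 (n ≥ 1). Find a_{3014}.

10

Listing terms: a_1 = 20; a_2 = 26; a_3 = 15; a_4 = 10; a_5 = 25; a_6 = 4; a_7 = 29; a_8 = 2; a_9 = 0; a_{10} = 2; a_{11} = 2; a_{12} = 4; a_{13} = 6; a_{14} = 10; a_{15} = 16; a_{16} = 26; a_{17} = 11; a_{18} = 6; a_{19} = 17; a_{20} = 23; a_{21} = 9; a_{22} = 1; a_{23} = 10; a_{24} = 11; a_{25} = 21; a_{26} = 1; a_{27} = 22; a_{28} = 23; a_{29} = 14; a_{30} = 6; a_{31} = 20; a_{32} = 26.
The sequence repeats with period 30.
So a_{3014} = a_{1 + ((3014-1) mod 30)} = a_{14} = 10.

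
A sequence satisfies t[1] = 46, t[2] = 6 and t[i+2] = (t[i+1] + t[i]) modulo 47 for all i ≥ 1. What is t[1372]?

t[1] = 46,  t[2] = 6,  t[3] = 5,  t[4] = 11,  t[5] = 16,  t[6] = 27,  t[7] = 43,  t[8] = 23,  t[9] = 19,  t[10] = 42,  t[11] = 14,  t[12] = 9,  t[13] = 23,  t[14] = 32,  t[15] = 8,  t[16] = 40,  t[17] = 1,  t[18] = 41,  t[19] = 42,  t[20] = 36,  t[21] = 31,  t[22] = 20,  t[23] = 4,  t[24] = 24,  t[25] = 28,  t[26] = 5,  t[27] = 33,  t[28] = 38,  t[29] = 24,  t[30] = 15,  t[31] = 39,  t[32] = 7,  t[33] = 46,  t[34] = 6.
Since (t[33], t[34]) = (t[1], t[2]) = (46, 6) (two consecutive terms determine the rest), the sequence is periodic with period 32.
So t[1372] = t[1 + ((1372-1) mod 32)] = t[28] = 38.

38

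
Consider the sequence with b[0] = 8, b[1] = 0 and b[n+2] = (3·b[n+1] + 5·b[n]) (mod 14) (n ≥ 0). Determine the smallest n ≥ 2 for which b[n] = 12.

2

Listing terms: b[0] = 8,  b[1] = 0,  b[2] = 12,  b[3] = 8,  b[4] = 0.
Since (b[3], b[4]) = (b[0], b[1]) = (8, 0) (two consecutive terms determine the rest), the sequence is periodic with period 3.
The value 12 first appears (with n ≥ 2) at b[2].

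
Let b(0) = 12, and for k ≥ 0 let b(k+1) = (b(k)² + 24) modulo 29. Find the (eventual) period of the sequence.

We have b(0) = 12,  b(1) = 23,  b(2) = 2,  b(3) = 28,  b(4) = 25,  b(5) = 11,  b(6) = 0,  b(7) = 24,  b(8) = 20,  b(9) = 18,  b(10) = 0.
Since b(10) = b(6) = 0, the sequence is eventually periodic: after a pre-period of length 6 it cycles with period 4.

4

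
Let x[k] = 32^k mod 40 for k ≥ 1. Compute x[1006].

24

x[1] = 32,  x[2] = 24,  x[3] = 8,  x[4] = 16,  x[5] = 32.
The sequence repeats with period 4.
So x[1006] = x[1 + ((1006-1) mod 4)] = x[2] = 24.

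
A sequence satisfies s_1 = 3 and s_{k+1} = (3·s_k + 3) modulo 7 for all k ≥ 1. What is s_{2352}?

0

Computing terms: s_1 = 3, s_2 = 5, s_3 = 4, s_4 = 1, s_5 = 6, s_6 = 0, s_7 = 3.
Since s_7 = s_1 = 3, the sequence is periodic with period 6.
(2352 - 1) mod 6 = 5, so s_{2352} = s_6 = 0.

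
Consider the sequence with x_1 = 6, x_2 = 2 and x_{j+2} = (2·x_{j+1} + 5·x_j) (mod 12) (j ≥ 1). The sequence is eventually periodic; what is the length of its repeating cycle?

3

Listing terms: x_1 = 6; x_2 = 2; x_3 = 10; x_4 = 6; x_5 = 2.
Since (x_4, x_5) = (x_1, x_2) = (6, 2) (two consecutive terms determine the rest), the sequence is periodic with period 3.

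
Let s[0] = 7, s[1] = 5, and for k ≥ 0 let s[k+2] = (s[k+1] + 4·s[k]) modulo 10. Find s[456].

7

s[0] = 7, s[1] = 5, s[2] = 3, s[3] = 3, s[4] = 5, s[5] = 7, s[6] = 7, s[7] = 5.
Since (s[6], s[7]) = (s[0], s[1]) = (7, 5) (two consecutive terms determine the rest), the sequence is periodic with period 6.
So s[456] = s[0 + ((456-0) mod 6)] = s[0] = 7.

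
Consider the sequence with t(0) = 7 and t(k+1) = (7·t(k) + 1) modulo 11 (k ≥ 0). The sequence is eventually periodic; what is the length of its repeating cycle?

10

Computing terms: t(0) = 7, t(1) = 6, t(2) = 10, t(3) = 5, t(4) = 3, t(5) = 0, t(6) = 1, t(7) = 8, t(8) = 2, t(9) = 4, t(10) = 7.
Since t(10) = t(0) = 7, the sequence is periodic with period 10.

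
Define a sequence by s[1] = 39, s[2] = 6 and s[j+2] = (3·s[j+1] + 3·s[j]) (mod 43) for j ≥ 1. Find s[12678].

19

Listing terms: s[1] = 39, s[2] = 6, s[3] = 6, s[4] = 36, s[5] = 40, s[6] = 13, s[7] = 30, s[8] = 0, s[9] = 4, s[10] = 12, s[11] = 5, s[12] = 8, s[13] = 39, s[14] = 12, s[15] = 24, s[16] = 22, s[17] = 9, s[18] = 7, s[19] = 5, s[20] = 36, s[21] = 37, s[22] = 4, s[23] = 37, s[24] = 37, s[25] = 7, s[26] = 3, s[27] = 30, s[28] = 13, s[29] = 0, s[30] = 39, s[31] = 31, s[32] = 38, s[33] = 35, s[34] = 4, s[35] = 31, s[36] = 19, s[37] = 21, s[38] = 34, s[39] = 36, s[40] = 38, s[41] = 7, s[42] = 6, s[43] = 39, s[44] = 6.
The sequence repeats with period 42.
(12678 - 1) mod 42 = 35, so s[12678] = s[36] = 19.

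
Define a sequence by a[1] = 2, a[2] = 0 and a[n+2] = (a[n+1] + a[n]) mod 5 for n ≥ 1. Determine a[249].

Listing terms: a[1] = 2, a[2] = 0, a[3] = 2, a[4] = 2, a[5] = 4, a[6] = 1, a[7] = 0, a[8] = 1, a[9] = 1, a[10] = 2, a[11] = 3, a[12] = 0, a[13] = 3, a[14] = 3, a[15] = 1, a[16] = 4, a[17] = 0, a[18] = 4, a[19] = 4, a[20] = 3, a[21] = 2, a[22] = 0.
Since (a[21], a[22]) = (a[1], a[2]) = (2, 0) (two consecutive terms determine the rest), the sequence is periodic with period 20.
So a[249] = a[1 + ((249-1) mod 20)] = a[9] = 1.

1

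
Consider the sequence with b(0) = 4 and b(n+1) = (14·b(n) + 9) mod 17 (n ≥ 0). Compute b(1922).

Listing terms: b(0) = 4; b(1) = 14; b(2) = 1; b(3) = 6; b(4) = 8; b(5) = 2; b(6) = 3; b(7) = 0; b(8) = 9; b(9) = 16; b(10) = 12; b(11) = 7; b(12) = 5; b(13) = 11; b(14) = 10; b(15) = 13; b(16) = 4.
The sequence repeats with period 16.
So b(1922) = b(0 + ((1922-0) mod 16)) = b(2) = 1.

1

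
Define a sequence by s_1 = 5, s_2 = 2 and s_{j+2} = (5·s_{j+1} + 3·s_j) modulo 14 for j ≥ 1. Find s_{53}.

2

s_1 = 5,  s_2 = 2,  s_3 = 11,  s_4 = 5,  s_5 = 2.
The sequence repeats with period 3.
So s_{53} = s_{1 + ((53-1) mod 3)} = s_2 = 2.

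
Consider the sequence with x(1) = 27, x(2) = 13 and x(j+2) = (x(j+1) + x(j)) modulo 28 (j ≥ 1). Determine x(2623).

We have x(1) = 27, x(2) = 13, x(3) = 12, x(4) = 25, x(5) = 9, x(6) = 6, x(7) = 15, x(8) = 21, x(9) = 8, x(10) = 1, x(11) = 9, x(12) = 10, x(13) = 19, x(14) = 1, x(15) = 20, x(16) = 21, x(17) = 13, x(18) = 6, x(19) = 19, x(20) = 25, x(21) = 16, x(22) = 13, x(23) = 1, x(24) = 14, x(25) = 15, x(26) = 1, x(27) = 16, x(28) = 17, x(29) = 5, x(30) = 22, x(31) = 27, x(32) = 21, x(33) = 20, x(34) = 13, x(35) = 5, x(36) = 18, x(37) = 23, x(38) = 13, x(39) = 8, x(40) = 21, x(41) = 1, x(42) = 22, x(43) = 23, x(44) = 17, x(45) = 12, x(46) = 1, x(47) = 13, x(48) = 14, x(49) = 27, x(50) = 13.
Since (x(49), x(50)) = (x(1), x(2)) = (27, 13) (two consecutive terms determine the rest), the sequence is periodic with period 48.
(2623 - 1) mod 48 = 30, so x(2623) = x(31) = 27.

27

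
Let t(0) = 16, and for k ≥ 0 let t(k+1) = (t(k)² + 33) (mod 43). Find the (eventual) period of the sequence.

t(0) = 16, t(1) = 31, t(2) = 5, t(3) = 15, t(4) = 0, t(5) = 33, t(6) = 4, t(7) = 6, t(8) = 26, t(9) = 21, t(10) = 1, t(11) = 34, t(12) = 28, t(13) = 0.
Since t(13) = t(4) = 0, the sequence is eventually periodic: after a pre-period of length 4 it cycles with period 9.

9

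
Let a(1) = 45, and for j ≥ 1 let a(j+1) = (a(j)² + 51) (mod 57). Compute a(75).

Listing terms: a(1) = 45, a(2) = 24, a(3) = 0, a(4) = 51, a(5) = 30, a(6) = 39, a(7) = 33, a(8) = 0.
Since a(8) = a(3) = 0, the sequence is eventually periodic: after a pre-period of length 2 it cycles with period 5.
For j ≥ 3, a(j) depends only on (j - 3) mod 5. (75 - 3) mod 5 = 2, so a(75) = a(5) = 30.

30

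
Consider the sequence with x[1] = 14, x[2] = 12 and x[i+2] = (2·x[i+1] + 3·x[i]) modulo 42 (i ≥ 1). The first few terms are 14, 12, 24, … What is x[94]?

0

Computing terms: x[1] = 14, x[2] = 12, x[3] = 24, x[4] = 0, x[5] = 30, x[6] = 18, x[7] = 0, x[8] = 12, x[9] = 24.
Since (x[8], x[9]) = (x[2], x[3]) = (12, 24) (two consecutive terms determine the rest), the sequence is eventually periodic: after a pre-period of length 1 it cycles with period 6.
For i ≥ 2, x[i] depends only on (i - 2) mod 6. (94 - 2) mod 6 = 2, so x[94] = x[4] = 0.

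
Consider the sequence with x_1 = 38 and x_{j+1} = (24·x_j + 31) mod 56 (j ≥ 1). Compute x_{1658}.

Listing terms: x_1 = 38; x_2 = 47; x_3 = 39; x_4 = 15; x_5 = 55; x_6 = 7; x_7 = 31; x_8 = 47.
Since x_8 = x_2 = 47, the sequence is eventually periodic: after a pre-period of length 1 it cycles with period 6.
For j ≥ 2, x_j depends only on (j - 2) mod 6. (1658 - 2) mod 6 = 0, so x_{1658} = x_2 = 47.

47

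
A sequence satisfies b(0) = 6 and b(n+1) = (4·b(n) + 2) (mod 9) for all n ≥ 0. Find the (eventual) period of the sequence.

9

We have b(0) = 6, b(1) = 8, b(2) = 7, b(3) = 3, b(4) = 5, b(5) = 4, b(6) = 0, b(7) = 2, b(8) = 1, b(9) = 6.
The sequence repeats with period 9.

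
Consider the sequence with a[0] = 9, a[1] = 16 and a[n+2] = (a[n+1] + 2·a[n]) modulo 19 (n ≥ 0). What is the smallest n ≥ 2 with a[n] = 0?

5

We have a[0] = 9,  a[1] = 16,  a[2] = 15,  a[3] = 9,  a[4] = 1,  a[5] = 0,  a[6] = 2,  a[7] = 2,  a[8] = 6,  a[9] = 10,  a[10] = 3,  a[11] = 4,  a[12] = 10,  a[13] = 18,  a[14] = 0,  a[15] = 17,  a[16] = 17,  a[17] = 13,  a[18] = 9,  a[19] = 16.
The sequence repeats with period 18.
The value 0 first appears (with n ≥ 2) at a[5].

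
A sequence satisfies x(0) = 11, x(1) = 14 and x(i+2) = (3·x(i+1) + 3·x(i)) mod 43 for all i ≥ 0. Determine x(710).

25

Listing terms: x(0) = 11; x(1) = 14; x(2) = 32; x(3) = 9; x(4) = 37; x(5) = 9; x(6) = 9; x(7) = 11; x(8) = 17; x(9) = 41; x(10) = 2; x(11) = 0; x(12) = 6; x(13) = 18; x(14) = 29; x(15) = 12; x(16) = 37; x(17) = 18; x(18) = 36; x(19) = 33; x(20) = 35; x(21) = 32; x(22) = 29; x(23) = 11; x(24) = 34; x(25) = 6; x(26) = 34; x(27) = 34; x(28) = 32; x(29) = 26; x(30) = 2; x(31) = 41; x(32) = 0; x(33) = 37; x(34) = 25; x(35) = 14; x(36) = 31; x(37) = 6; x(38) = 25; x(39) = 7; x(40) = 10; x(41) = 8; x(42) = 11; x(43) = 14.
Since (x(42), x(43)) = (x(0), x(1)) = (11, 14) (two consecutive terms determine the rest), the sequence is periodic with period 42.
(710 - 0) mod 42 = 38, so x(710) = x(38) = 25.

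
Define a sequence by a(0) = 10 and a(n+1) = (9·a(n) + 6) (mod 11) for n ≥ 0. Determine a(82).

We have a(0) = 10, a(1) = 8, a(2) = 1, a(3) = 4, a(4) = 9, a(5) = 10.
Since a(5) = a(0) = 10, the sequence is periodic with period 5.
So a(82) = a(0 + ((82-0) mod 5)) = a(2) = 1.

1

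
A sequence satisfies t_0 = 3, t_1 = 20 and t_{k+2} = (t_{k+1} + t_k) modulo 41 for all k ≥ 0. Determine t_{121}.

20

We have t_0 = 3,  t_1 = 20,  t_2 = 23,  t_3 = 2,  t_4 = 25,  t_5 = 27,  t_6 = 11,  t_7 = 38,  t_8 = 8,  t_9 = 5,  t_{10} = 13,  t_{11} = 18,  t_{12} = 31,  t_{13} = 8,  t_{14} = 39,  t_{15} = 6,  t_{16} = 4,  t_{17} = 10,  t_{18} = 14,  t_{19} = 24,  t_{20} = 38,  t_{21} = 21,  t_{22} = 18,  t_{23} = 39,  t_{24} = 16,  t_{25} = 14,  t_{26} = 30,  t_{27} = 3,  t_{28} = 33,  t_{29} = 36,  t_{30} = 28,  t_{31} = 23,  t_{32} = 10,  t_{33} = 33,  t_{34} = 2,  t_{35} = 35,  t_{36} = 37,  t_{37} = 31,  t_{38} = 27,  t_{39} = 17,  t_{40} = 3,  t_{41} = 20.
The sequence repeats with period 40.
So t_{121} = t_{0 + ((121-0) mod 40)} = t_1 = 20.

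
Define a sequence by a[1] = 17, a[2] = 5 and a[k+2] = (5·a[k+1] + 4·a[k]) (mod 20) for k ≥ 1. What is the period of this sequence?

We have a[1] = 17; a[2] = 5; a[3] = 13; a[4] = 5; a[5] = 17; a[6] = 5.
The sequence repeats with period 4.

4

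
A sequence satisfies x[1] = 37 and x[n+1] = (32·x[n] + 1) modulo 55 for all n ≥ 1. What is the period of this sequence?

Listing terms: x[1] = 37; x[2] = 30; x[3] = 26; x[4] = 8; x[5] = 37.
Since x[5] = x[1] = 37, the sequence is periodic with period 4.

4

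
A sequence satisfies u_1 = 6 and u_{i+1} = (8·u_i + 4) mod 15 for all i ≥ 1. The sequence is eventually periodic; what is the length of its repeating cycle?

4

Listing terms: u_1 = 6; u_2 = 7; u_3 = 0; u_4 = 4; u_5 = 6.
Since u_5 = u_1 = 6, the sequence is periodic with period 4.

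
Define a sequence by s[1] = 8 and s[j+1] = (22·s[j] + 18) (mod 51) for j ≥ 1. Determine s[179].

2

s[1] = 8; s[2] = 41; s[3] = 2; s[4] = 11; s[5] = 5; s[6] = 26; s[7] = 29; s[8] = 44; s[9] = 17; s[10] = 35; s[11] = 23; s[12] = 14; s[13] = 20; s[14] = 50; s[15] = 47; s[16] = 32; s[17] = 8.
The sequence repeats with period 16.
(179 - 1) mod 16 = 2, so s[179] = s[3] = 2.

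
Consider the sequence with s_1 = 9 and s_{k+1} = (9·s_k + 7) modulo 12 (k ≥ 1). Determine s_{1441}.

1

Listing terms: s_1 = 9; s_2 = 4; s_3 = 7; s_4 = 10; s_5 = 1; s_6 = 4.
Since s_6 = s_2 = 4, the sequence is eventually periodic: after a pre-period of length 1 it cycles with period 4.
For k ≥ 2, s_k depends only on (k - 2) mod 4. (1441 - 2) mod 4 = 3, so s_{1441} = s_5 = 1.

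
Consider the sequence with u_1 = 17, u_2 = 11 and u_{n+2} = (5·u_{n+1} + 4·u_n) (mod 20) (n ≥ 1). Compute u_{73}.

7

u_1 = 17,  u_2 = 11,  u_3 = 3,  u_4 = 19,  u_5 = 7,  u_6 = 11,  u_7 = 3.
Since (u_6, u_7) = (u_2, u_3) = (11, 3) (two consecutive terms determine the rest), the sequence is eventually periodic: after a pre-period of length 1 it cycles with period 4.
For n ≥ 2, u_n depends only on (n - 2) mod 4. (73 - 2) mod 4 = 3, so u_{73} = u_5 = 7.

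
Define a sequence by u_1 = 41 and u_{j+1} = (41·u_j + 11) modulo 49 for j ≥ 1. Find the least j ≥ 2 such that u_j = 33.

14

Computing terms: u_1 = 41, u_2 = 26, u_3 = 48, u_4 = 19, u_5 = 6, u_6 = 12, u_7 = 13, u_8 = 5, u_9 = 20, u_{10} = 47, u_{11} = 27, u_{12} = 40, u_{13} = 34, u_{14} = 33, u_{15} = 41.
The sequence repeats with period 14.
The value 33 first appears (with j ≥ 2) at u_{14}.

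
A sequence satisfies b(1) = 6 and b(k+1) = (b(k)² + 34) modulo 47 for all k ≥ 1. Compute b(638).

14

Computing terms: b(1) = 6; b(2) = 23; b(3) = 46; b(4) = 35; b(5) = 37; b(6) = 40; b(7) = 36; b(8) = 14; b(9) = 42; b(10) = 12; b(11) = 37.
Since b(11) = b(5) = 37, the sequence is eventually periodic: after a pre-period of length 4 it cycles with period 6.
For k ≥ 5, b(k) depends only on (k - 5) mod 6. (638 - 5) mod 6 = 3, so b(638) = b(8) = 14.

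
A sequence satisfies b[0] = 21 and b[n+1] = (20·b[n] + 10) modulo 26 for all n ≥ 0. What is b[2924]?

10

We have b[0] = 21,  b[1] = 14,  b[2] = 4,  b[3] = 12,  b[4] = 16,  b[5] = 18,  b[6] = 6,  b[7] = 0,  b[8] = 10,  b[9] = 2,  b[10] = 24,  b[11] = 22,  b[12] = 8,  b[13] = 14.
Since b[13] = b[1] = 14, the sequence is eventually periodic: after a pre-period of length 1 it cycles with period 12.
For n ≥ 1, b[n] depends only on (n - 1) mod 12. (2924 - 1) mod 12 = 7, so b[2924] = b[8] = 10.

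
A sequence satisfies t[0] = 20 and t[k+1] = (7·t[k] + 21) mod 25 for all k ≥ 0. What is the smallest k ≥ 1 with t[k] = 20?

Listing terms: t[0] = 20,  t[1] = 11,  t[2] = 23,  t[3] = 7,  t[4] = 20.
The sequence repeats with period 4.
The value 20 next appears (with k ≥ 1) at t[4].

4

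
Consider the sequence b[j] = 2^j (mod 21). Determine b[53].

11

b[0] = 1, b[1] = 2, b[2] = 4, b[3] = 8, b[4] = 16, b[5] = 11, b[6] = 1.
Since b[6] = b[0] = 1, the sequence is periodic with period 6.
(53 - 0) mod 6 = 5, so b[53] = b[5] = 11.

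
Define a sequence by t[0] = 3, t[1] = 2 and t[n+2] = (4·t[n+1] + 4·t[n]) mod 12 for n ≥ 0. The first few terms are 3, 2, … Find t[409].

t[0] = 3; t[1] = 2; t[2] = 8; t[3] = 4; t[4] = 0; t[5] = 4; t[6] = 4; t[7] = 8; t[8] = 0; t[9] = 8; t[10] = 8; t[11] = 4.
Since (t[10], t[11]) = (t[2], t[3]) = (8, 4) (two consecutive terms determine the rest), the sequence is eventually periodic: after a pre-period of length 2 it cycles with period 8.
For n ≥ 2, t[n] depends only on (n - 2) mod 8. (409 - 2) mod 8 = 7, so t[409] = t[9] = 8.

8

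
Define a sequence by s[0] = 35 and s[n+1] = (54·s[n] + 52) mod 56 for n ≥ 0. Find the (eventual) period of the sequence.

Computing terms: s[0] = 35; s[1] = 38; s[2] = 32; s[3] = 44; s[4] = 20; s[5] = 12; s[6] = 28; s[7] = 52; s[8] = 4; s[9] = 44.
Since s[9] = s[3] = 44, the sequence is eventually periodic: after a pre-period of length 3 it cycles with period 6.

6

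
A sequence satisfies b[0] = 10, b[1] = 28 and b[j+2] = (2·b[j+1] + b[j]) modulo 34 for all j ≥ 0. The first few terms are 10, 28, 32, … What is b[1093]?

14

Computing terms: b[0] = 10,  b[1] = 28,  b[2] = 32,  b[3] = 24,  b[4] = 12,  b[5] = 14,  b[6] = 6,  b[7] = 26,  b[8] = 24,  b[9] = 6,  b[10] = 2,  b[11] = 10,  b[12] = 22,  b[13] = 20,  b[14] = 28,  b[15] = 8,  b[16] = 10,  b[17] = 28.
Since (b[16], b[17]) = (b[0], b[1]) = (10, 28) (two consecutive terms determine the rest), the sequence is periodic with period 16.
So b[1093] = b[0 + ((1093-0) mod 16)] = b[5] = 14.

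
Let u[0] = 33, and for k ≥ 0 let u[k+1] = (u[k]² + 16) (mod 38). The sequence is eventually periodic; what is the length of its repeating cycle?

Listing terms: u[0] = 33,  u[1] = 3,  u[2] = 25,  u[3] = 33.
Since u[3] = u[0] = 33, the sequence is periodic with period 3.

3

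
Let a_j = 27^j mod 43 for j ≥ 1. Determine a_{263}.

Listing terms: a_1 = 27, a_2 = 41, a_3 = 32, a_4 = 4, a_5 = 22, a_6 = 35, a_7 = 42, a_8 = 16, a_9 = 2, a_{10} = 11, a_{11} = 39, a_{12} = 21, a_{13} = 8, a_{14} = 1, a_{15} = 27.
Since a_{15} = a_1 = 27, the sequence is periodic with period 14.
(263 - 1) mod 14 = 10, so a_{263} = a_{11} = 39.

39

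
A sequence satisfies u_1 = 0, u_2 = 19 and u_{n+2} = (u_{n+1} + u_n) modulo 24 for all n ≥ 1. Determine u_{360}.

19

Computing terms: u_1 = 0, u_2 = 19, u_3 = 19, u_4 = 14, u_5 = 9, u_6 = 23, u_7 = 8, u_8 = 7, u_9 = 15, u_{10} = 22, u_{11} = 13, u_{12} = 11, u_{13} = 0, u_{14} = 11, u_{15} = 11, u_{16} = 22, u_{17} = 9, u_{18} = 7, u_{19} = 16, u_{20} = 23, u_{21} = 15, u_{22} = 14, u_{23} = 5, u_{24} = 19, u_{25} = 0, u_{26} = 19.
Since (u_{25}, u_{26}) = (u_1, u_2) = (0, 19) (two consecutive terms determine the rest), the sequence is periodic with period 24.
(360 - 1) mod 24 = 23, so u_{360} = u_{24} = 19.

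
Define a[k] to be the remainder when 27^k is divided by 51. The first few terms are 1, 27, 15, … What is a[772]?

Listing terms: a[0] = 1, a[1] = 27, a[2] = 15, a[3] = 48, a[4] = 21, a[5] = 6, a[6] = 9, a[7] = 39, a[8] = 33, a[9] = 24, a[10] = 36, a[11] = 3, a[12] = 30, a[13] = 45, a[14] = 42, a[15] = 12, a[16] = 18, a[17] = 27.
Since a[17] = a[1] = 27, the sequence is eventually periodic: after a pre-period of length 1 it cycles with period 16.
For k ≥ 1, a[k] depends only on (k - 1) mod 16. (772 - 1) mod 16 = 3, so a[772] = a[4] = 21.

21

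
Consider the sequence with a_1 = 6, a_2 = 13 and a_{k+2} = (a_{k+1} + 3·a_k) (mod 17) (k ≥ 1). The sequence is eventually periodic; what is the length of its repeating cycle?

We have a_1 = 6, a_2 = 13, a_3 = 14, a_4 = 2, a_5 = 10, a_6 = 16, a_7 = 12, a_8 = 9, a_9 = 11, a_{10} = 4, a_{11} = 3, a_{12} = 15, a_{13} = 7, a_{14} = 1, a_{15} = 5, a_{16} = 8, a_{17} = 6, a_{18} = 13.
The sequence repeats with period 16.

16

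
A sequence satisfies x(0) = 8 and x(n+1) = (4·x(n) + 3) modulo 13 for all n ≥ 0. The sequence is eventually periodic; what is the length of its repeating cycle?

x(0) = 8; x(1) = 9; x(2) = 0; x(3) = 3; x(4) = 2; x(5) = 11; x(6) = 8.
Since x(6) = x(0) = 8, the sequence is periodic with period 6.

6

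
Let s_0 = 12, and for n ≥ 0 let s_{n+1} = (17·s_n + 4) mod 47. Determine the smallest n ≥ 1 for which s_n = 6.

Computing terms: s_0 = 12; s_1 = 20; s_2 = 15; s_3 = 24; s_4 = 36; s_5 = 5; s_6 = 42; s_7 = 13; s_8 = 37; s_9 = 22; s_{10} = 2; s_{11} = 38; s_{12} = 39; s_{13} = 9; s_{14} = 16; s_{15} = 41; s_{16} = 43; s_{17} = 30; s_{18} = 44; s_{19} = 0; s_{20} = 4; s_{21} = 25; s_{22} = 6; s_{23} = 12.
The sequence repeats with period 23.
The value 6 first appears (with n ≥ 1) at s_{22}.

22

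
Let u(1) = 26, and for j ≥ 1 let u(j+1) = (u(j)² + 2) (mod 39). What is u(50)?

24

Computing terms: u(1) = 26, u(2) = 15, u(3) = 32, u(4) = 12, u(5) = 29, u(6) = 24, u(7) = 32.
Since u(7) = u(3) = 32, the sequence is eventually periodic: after a pre-period of length 2 it cycles with period 4.
For j ≥ 3, u(j) depends only on (j - 3) mod 4. (50 - 3) mod 4 = 3, so u(50) = u(6) = 24.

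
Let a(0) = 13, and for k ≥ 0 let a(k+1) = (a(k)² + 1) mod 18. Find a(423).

14

Listing terms: a(0) = 13, a(1) = 8, a(2) = 11, a(3) = 14, a(4) = 17, a(5) = 2, a(6) = 5, a(7) = 8.
Since a(7) = a(1) = 8, the sequence is eventually periodic: after a pre-period of length 1 it cycles with period 6.
For k ≥ 1, a(k) depends only on (k - 1) mod 6. (423 - 1) mod 6 = 2, so a(423) = a(3) = 14.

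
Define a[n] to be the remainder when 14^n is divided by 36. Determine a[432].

28

We have a[1] = 14,  a[2] = 16,  a[3] = 8,  a[4] = 4,  a[5] = 20,  a[6] = 28,  a[7] = 32,  a[8] = 16.
Since a[8] = a[2] = 16, the sequence is eventually periodic: after a pre-period of length 1 it cycles with period 6.
For n ≥ 2, a[n] depends only on (n - 2) mod 6. (432 - 2) mod 6 = 4, so a[432] = a[6] = 28.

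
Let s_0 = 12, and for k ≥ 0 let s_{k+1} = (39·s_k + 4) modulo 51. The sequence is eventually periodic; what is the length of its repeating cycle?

Listing terms: s_0 = 12,  s_1 = 13,  s_2 = 1,  s_3 = 43,  s_4 = 49,  s_5 = 28,  s_6 = 25,  s_7 = 10,  s_8 = 37,  s_9 = 19,  s_{10} = 31,  s_{11} = 40,  s_{12} = 34,  s_{13} = 4,  s_{14} = 7,  s_{15} = 22,  s_{16} = 46,  s_{17} = 13.
Since s_{17} = s_1 = 13, the sequence is eventually periodic: after a pre-period of length 1 it cycles with period 16.

16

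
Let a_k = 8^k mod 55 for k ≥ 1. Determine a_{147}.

2

a_1 = 8; a_2 = 9; a_3 = 17; a_4 = 26; a_5 = 43; a_6 = 14; a_7 = 2; a_8 = 16; a_9 = 18; a_{10} = 34; a_{11} = 52; a_{12} = 31; a_{13} = 28; a_{14} = 4; a_{15} = 32; a_{16} = 36; a_{17} = 13; a_{18} = 49; a_{19} = 7; a_{20} = 1; a_{21} = 8.
The sequence repeats with period 20.
So a_{147} = a_{1 + ((147-1) mod 20)} = a_7 = 2.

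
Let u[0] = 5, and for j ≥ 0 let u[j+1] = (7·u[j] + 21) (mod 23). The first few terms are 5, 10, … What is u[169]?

12

u[0] = 5; u[1] = 10; u[2] = 22; u[3] = 14; u[4] = 4; u[5] = 3; u[6] = 19; u[7] = 16; u[8] = 18; u[9] = 9; u[10] = 15; u[11] = 11; u[12] = 6; u[13] = 17; u[14] = 2; u[15] = 12; u[16] = 13; u[17] = 20; u[18] = 0; u[19] = 21; u[20] = 7; u[21] = 1; u[22] = 5.
The sequence repeats with period 22.
(169 - 0) mod 22 = 15, so u[169] = u[15] = 12.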